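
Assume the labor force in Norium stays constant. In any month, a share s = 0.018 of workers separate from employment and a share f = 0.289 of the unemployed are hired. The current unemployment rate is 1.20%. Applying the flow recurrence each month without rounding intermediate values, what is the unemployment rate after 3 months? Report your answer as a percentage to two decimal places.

Unemployment rate after three months ≈ 4.31%.

With a fixed labor force, u_{t+1} = u_t + s·(1−u_t) − f·u_t = u_t·(1−s−f) + s.
Here 1−s−f = 0.693 and s = 0.018.
u_1 = 0.012000 × 0.693 + 0.018 = 0.026316.
u_2 = 0.026316 × 0.693 + 0.018 = 0.036237.
u_3 = 0.036237 × 0.693 + 0.018 = 0.043112.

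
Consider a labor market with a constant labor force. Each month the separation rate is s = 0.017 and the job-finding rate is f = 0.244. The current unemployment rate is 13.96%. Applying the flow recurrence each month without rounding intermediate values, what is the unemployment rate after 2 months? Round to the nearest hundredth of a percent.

With a fixed labor force, u_{t+1} = u_t + s·(1−u_t) − f·u_t = u_t·(1−s−f) + s.
Here 1−s−f = 0.739 and s = 0.017.
u_1 = 0.139600 × 0.739 + 0.017 = 0.120164.
u_2 = 0.120164 × 0.739 + 0.017 = 0.105801.

Unemployment rate after two months ≈ 10.58%.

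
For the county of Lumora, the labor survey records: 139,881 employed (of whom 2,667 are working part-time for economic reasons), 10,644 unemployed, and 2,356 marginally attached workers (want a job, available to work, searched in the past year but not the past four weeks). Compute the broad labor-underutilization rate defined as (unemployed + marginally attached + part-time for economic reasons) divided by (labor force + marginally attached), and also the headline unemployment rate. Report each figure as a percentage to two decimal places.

Labor force = 139,881 + 10,644 = 150,525.
Numerator = 10,644 + 2,356 + 2,667 = 15,667.
Denominator = 150,525 + 2,356 = 152,881.
Broad rate = 15,667 / 152,881 = 10.25%.
Headline unemployment rate = 10,644 / 150,525 = 7.07%.

Broad underutilization rate ≈ 10.25%; headline unemployment rate ≈ 7.07%.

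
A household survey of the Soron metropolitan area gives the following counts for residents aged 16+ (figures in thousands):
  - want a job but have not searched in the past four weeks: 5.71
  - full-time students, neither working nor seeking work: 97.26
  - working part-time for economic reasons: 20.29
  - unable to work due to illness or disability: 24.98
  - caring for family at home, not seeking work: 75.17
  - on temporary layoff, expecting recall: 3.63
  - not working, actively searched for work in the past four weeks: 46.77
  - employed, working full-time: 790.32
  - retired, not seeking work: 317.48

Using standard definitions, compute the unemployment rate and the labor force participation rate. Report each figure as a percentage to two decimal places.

Unemployment rate ≈ 5.85%; labor force participation rate ≈ 62.32%.

Employed = 20.29 + 790.32 = 810.61 thousand (anyone who worked, including part-time for economic reasons, counts as employed).
Unemployed = 3.63 + 46.77 = 50.40 thousand (jobless and actively searching, or on temporary layoff).
Labor force = 810.61 + 50.40 = 861.01 thousand.
Not in labor force = 5.71 + 97.26 + 24.98 + 75.17 + 317.48 = 520.60 thousand (those not working and not actively searching are outside the labor force — including those who want a job but have given up searching).
Civilian working-age population = 861.01 + 520.60 = 1,381.61 thousand.
Unemployment rate = 50.40 / 861.01 = 5.85%.
Labor force participation rate = 861.01 / 1,381.61 = 62.32%.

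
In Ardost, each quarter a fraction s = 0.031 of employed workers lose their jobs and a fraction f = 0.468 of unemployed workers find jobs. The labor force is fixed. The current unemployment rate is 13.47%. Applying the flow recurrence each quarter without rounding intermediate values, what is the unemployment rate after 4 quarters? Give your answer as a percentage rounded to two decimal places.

With a fixed labor force, u_{t+1} = u_t + s·(1−u_t) − f·u_t = u_t·(1−s−f) + s.
Here 1−s−f = 0.501 and s = 0.031.
u_1 = 0.134700 × 0.501 + 0.031 = 0.098485.
u_2 = 0.098485 × 0.501 + 0.031 = 0.080341.
u_3 = 0.080341 × 0.501 + 0.031 = 0.071251.
u_4 = 0.071251 × 0.501 + 0.031 = 0.066697.

Unemployment rate after four quarters ≈ 6.67%.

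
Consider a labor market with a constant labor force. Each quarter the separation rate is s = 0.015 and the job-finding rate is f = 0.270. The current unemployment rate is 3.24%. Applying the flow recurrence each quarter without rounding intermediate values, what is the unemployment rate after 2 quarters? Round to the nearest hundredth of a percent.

With a fixed labor force, u_{t+1} = u_t + s·(1−u_t) − f·u_t = u_t·(1−s−f) + s.
Here 1−s−f = 0.715 and s = 0.015.
u_1 = 0.032400 × 0.715 + 0.015 = 0.038166.
u_2 = 0.038166 × 0.715 + 0.015 = 0.042289.

Unemployment rate after two quarters ≈ 4.23%.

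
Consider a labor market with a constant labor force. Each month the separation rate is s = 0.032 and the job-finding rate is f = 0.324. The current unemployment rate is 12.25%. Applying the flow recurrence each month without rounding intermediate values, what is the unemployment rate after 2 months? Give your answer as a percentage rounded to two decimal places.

With a fixed labor force, u_{t+1} = u_t + s·(1−u_t) − f·u_t = u_t·(1−s−f) + s.
Here 1−s−f = 0.644 and s = 0.032.
u_1 = 0.122500 × 0.644 + 0.032 = 0.110890.
u_2 = 0.110890 × 0.644 + 0.032 = 0.103413.

Unemployment rate after two months ≈ 10.34%.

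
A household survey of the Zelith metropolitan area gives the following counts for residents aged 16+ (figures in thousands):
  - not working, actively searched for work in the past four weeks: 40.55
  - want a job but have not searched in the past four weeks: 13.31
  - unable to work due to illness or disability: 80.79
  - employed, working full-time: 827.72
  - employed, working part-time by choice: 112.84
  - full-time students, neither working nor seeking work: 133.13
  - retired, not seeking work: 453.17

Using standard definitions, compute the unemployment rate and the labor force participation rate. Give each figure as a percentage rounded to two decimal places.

Unemployment rate ≈ 4.13%; labor force participation rate ≈ 59.05%.

Employed = 827.72 + 112.84 = 940.56 thousand.
Unemployed = 40.55 thousand.
Labor force = 940.56 + 40.55 = 981.11 thousand.
Not in labor force = 13.31 + 80.79 + 133.13 + 453.17 = 680.40 thousand (those not working and not actively searching are outside the labor force — including those who want a job but have given up searching).
Civilian working-age population = 981.11 + 680.40 = 1,661.51 thousand.
Unemployment rate = 40.55 / 981.11 = 4.13%.
Labor force participation rate = 981.11 / 1,661.51 = 59.05%.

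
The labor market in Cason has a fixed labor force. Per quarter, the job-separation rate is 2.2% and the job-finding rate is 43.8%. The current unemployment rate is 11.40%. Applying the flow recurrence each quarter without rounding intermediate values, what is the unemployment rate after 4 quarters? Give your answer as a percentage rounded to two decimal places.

Unemployment rate after four quarters ≈ 5.35%.

With a fixed labor force, u_{t+1} = u_t + s·(1−u_t) − f·u_t = u_t·(1−s−f) + s.
Here 1−s−f = 0.540 and s = 0.022.
u_1 = 0.114000 × 0.540 + 0.022 = 0.083560.
u_2 = 0.083560 × 0.540 + 0.022 = 0.067122.
u_3 = 0.067122 × 0.540 + 0.022 = 0.058246.
u_4 = 0.058246 × 0.540 + 0.022 = 0.053453.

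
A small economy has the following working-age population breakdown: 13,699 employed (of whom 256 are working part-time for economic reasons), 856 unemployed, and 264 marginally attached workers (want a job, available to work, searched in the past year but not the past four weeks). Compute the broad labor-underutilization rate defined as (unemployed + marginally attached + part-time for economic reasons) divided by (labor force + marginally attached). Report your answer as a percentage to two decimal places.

Broad underutilization rate ≈ 9.29%.

Labor force = 13,699 + 856 = 14,555.
Numerator = 856 + 264 + 256 = 1,376.
Denominator = 14,555 + 264 = 14,819.
Broad rate = 1,376 / 14,819 = 9.29%.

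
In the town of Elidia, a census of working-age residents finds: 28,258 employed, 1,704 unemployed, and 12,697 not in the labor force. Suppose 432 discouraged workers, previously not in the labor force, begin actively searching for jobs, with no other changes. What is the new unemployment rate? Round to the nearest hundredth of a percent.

Initially, labor force = 28,258 + 1,704 = 29,962, so u = 1,704/29,962 = 5.69%.
After the change, unemployed and labor force both rise by 432 → E = 28,258, U = 2,136, labor force = 30,394.
New unemployment rate = 2,136 / 30,394 = 7.03%.

New unemployment rate ≈ 7.03%.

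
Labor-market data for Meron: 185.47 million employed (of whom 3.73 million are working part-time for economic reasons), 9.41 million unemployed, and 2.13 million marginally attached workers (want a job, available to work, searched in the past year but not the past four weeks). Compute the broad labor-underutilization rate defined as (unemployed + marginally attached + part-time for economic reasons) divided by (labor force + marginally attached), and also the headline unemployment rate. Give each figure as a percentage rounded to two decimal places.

Broad underutilization rate ≈ 7.75%; headline unemployment rate ≈ 4.83%.

Labor force = 185.47 + 9.41 = 194.88 million.
Numerator = 9.41 + 2.13 + 3.73 = 15.27 million.
Denominator = 194.88 + 2.13 = 197.01 million.
Broad rate = 15.27 / 197.01 = 7.75%.
Headline unemployment rate = 9.41 / 194.88 = 4.83%.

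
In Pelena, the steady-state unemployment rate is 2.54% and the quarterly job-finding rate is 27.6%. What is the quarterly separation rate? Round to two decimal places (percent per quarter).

Separation rate ≈ 0.72% per quarter.

From u* = s/(s+f): s = u·f/(1−u).
s = 0.0254 × 27.6 / (1 − 0.0254) = 0.7010 / 0.9746 ≈ 0.72% per quarter.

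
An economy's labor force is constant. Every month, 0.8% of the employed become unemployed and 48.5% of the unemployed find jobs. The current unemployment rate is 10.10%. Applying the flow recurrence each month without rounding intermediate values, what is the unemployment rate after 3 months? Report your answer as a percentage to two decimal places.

Unemployment rate after three months ≈ 2.73%.

With a fixed labor force, u_{t+1} = u_t + s·(1−u_t) − f·u_t = u_t·(1−s−f) + s.
Here 1−s−f = 0.507 and s = 0.008.
u_1 = 0.101000 × 0.507 + 0.008 = 0.059207.
u_2 = 0.059207 × 0.507 + 0.008 = 0.038018.
u_3 = 0.038018 × 0.507 + 0.008 = 0.027275.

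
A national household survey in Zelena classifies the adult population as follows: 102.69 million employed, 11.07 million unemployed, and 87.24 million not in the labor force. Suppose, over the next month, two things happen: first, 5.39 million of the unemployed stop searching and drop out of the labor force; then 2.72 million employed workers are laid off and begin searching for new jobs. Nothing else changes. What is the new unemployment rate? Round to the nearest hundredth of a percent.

Initially, labor force = 102.69 + 11.07 = 113.76 million, so u = 11.07/113.76 = 9.73%.
After the first change, unemployed and labor force both fall by 5.39 → E = 102.69, U = 5.68, labor force = 108.37 million.
After the second change, employed falls and unemployed rises by 2.72; labor force unchanged → E = 99.97, U = 8.40, labor force = 108.37 million.
New unemployment rate = 8.40 / 108.37 = 7.75%.

New unemployment rate ≈ 7.75%.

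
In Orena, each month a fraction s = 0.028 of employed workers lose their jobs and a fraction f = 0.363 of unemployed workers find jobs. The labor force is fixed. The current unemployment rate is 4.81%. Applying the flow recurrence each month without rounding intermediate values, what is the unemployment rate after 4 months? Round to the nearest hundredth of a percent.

With a fixed labor force, u_{t+1} = u_t + s·(1−u_t) − f·u_t = u_t·(1−s−f) + s.
Here 1−s−f = 0.609 and s = 0.028.
u_1 = 0.048100 × 0.609 + 0.028 = 0.057293.
u_2 = 0.057293 × 0.609 + 0.028 = 0.062891.
u_3 = 0.062891 × 0.609 + 0.028 = 0.066301.
u_4 = 0.066301 × 0.609 + 0.028 = 0.068377.

Unemployment rate after four months ≈ 6.84%.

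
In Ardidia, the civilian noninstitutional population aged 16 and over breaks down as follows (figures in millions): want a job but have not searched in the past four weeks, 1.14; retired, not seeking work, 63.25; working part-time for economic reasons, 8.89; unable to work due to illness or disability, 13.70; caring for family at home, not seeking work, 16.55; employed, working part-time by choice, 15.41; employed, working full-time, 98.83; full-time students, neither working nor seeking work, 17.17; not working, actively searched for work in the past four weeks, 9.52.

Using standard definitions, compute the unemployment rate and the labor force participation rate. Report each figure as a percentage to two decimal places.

Unemployment rate ≈ 7.18%; labor force participation rate ≈ 54.26%.

Employed = 8.89 + 15.41 + 98.83 = 123.13 million (anyone who worked, including part-time for economic reasons, counts as employed).
Unemployed = 9.52 million.
Labor force = 123.13 + 9.52 = 132.65 million.
Not in labor force = 1.14 + 63.25 + 13.70 + 16.55 + 17.17 = 111.81 million (those not working and not actively searching are outside the labor force — including those who want a job but have given up searching).
Civilian working-age population = 132.65 + 111.81 = 244.46 million.
Unemployment rate = 9.52 / 132.65 = 7.18%.
Labor force participation rate = 132.65 / 244.46 = 54.26%.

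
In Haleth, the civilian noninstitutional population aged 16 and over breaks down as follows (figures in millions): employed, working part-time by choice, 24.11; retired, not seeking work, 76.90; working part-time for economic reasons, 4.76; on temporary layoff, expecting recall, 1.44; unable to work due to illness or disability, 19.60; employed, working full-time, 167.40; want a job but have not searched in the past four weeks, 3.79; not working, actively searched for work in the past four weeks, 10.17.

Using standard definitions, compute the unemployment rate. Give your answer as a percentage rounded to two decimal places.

Employed = 24.11 + 4.76 + 167.40 = 196.27 million (anyone who worked, including part-time for economic reasons, counts as employed).
Unemployed = 1.44 + 10.17 = 11.61 million (jobless and actively searching, or on temporary layoff).
Labor force = 196.27 + 11.61 = 207.88 million.
Unemployment rate = 11.61 / 207.88 = 5.58%.

Unemployment rate ≈ 5.58%.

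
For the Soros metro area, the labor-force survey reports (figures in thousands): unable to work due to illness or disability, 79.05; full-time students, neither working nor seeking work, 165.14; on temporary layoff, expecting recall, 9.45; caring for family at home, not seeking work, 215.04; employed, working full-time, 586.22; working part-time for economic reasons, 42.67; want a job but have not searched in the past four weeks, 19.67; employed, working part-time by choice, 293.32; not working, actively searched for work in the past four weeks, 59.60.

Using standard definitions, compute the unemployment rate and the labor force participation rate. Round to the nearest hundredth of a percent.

Unemployment rate ≈ 6.97%; labor force participation rate ≈ 67.43%.

Employed = 586.22 + 42.67 + 293.32 = 922.21 thousand (anyone who worked, including part-time for economic reasons, counts as employed).
Unemployed = 9.45 + 59.60 = 69.05 thousand (jobless and actively searching, or on temporary layoff).
Labor force = 922.21 + 69.05 = 991.26 thousand.
Not in labor force = 79.05 + 165.14 + 215.04 + 19.67 = 478.90 thousand (those not working and not actively searching are outside the labor force — including those who want a job but have given up searching).
Civilian working-age population = 991.26 + 478.90 = 1,470.16 thousand.
Unemployment rate = 69.05 / 991.26 = 6.97%.
Labor force participation rate = 991.26 / 1,470.16 = 67.43%.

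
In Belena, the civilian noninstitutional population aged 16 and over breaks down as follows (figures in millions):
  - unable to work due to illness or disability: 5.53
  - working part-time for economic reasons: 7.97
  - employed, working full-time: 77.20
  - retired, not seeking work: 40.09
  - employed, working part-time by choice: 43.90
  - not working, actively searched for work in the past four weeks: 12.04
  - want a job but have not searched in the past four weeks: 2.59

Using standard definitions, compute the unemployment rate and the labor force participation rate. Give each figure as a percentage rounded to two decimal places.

Employed = 7.97 + 77.20 + 43.90 = 129.07 million (anyone who worked, including part-time for economic reasons, counts as employed).
Unemployed = 12.04 million.
Labor force = 129.07 + 12.04 = 141.11 million.
Not in labor force = 5.53 + 40.09 + 2.59 = 48.21 million (those not working and not actively searching are outside the labor force — including those who want a job but have given up searching).
Civilian working-age population = 141.11 + 48.21 = 189.32 million.
Unemployment rate = 12.04 / 141.11 = 8.53%.
Labor force participation rate = 141.11 / 189.32 = 74.54%.

Unemployment rate ≈ 8.53%; labor force participation rate ≈ 74.54%.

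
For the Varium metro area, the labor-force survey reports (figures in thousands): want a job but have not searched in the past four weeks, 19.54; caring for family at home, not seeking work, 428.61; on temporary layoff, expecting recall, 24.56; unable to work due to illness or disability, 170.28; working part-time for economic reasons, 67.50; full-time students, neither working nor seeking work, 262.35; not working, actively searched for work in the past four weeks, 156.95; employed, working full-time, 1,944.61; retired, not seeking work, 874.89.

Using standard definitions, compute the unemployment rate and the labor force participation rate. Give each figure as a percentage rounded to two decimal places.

Unemployment rate ≈ 8.27%; labor force participation rate ≈ 55.54%.

Employed = 67.50 + 1,944.61 = 2,012.11 thousand (anyone who worked, including part-time for economic reasons, counts as employed).
Unemployed = 24.56 + 156.95 = 181.51 thousand (jobless and actively searching, or on temporary layoff).
Labor force = 2,012.11 + 181.51 = 2,193.62 thousand.
Not in labor force = 19.54 + 428.61 + 170.28 + 262.35 + 874.89 = 1,755.67 thousand (those not working and not actively searching are outside the labor force — including those who want a job but have given up searching).
Civilian working-age population = 2,193.62 + 1,755.67 = 3,949.29 thousand.
Unemployment rate = 181.51 / 2,193.62 = 8.27%.
Labor force participation rate = 2,193.62 / 3,949.29 = 55.54%.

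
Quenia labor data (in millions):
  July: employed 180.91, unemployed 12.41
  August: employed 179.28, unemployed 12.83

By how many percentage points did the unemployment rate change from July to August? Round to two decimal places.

The unemployment rate changed by +0.26 percentage points.

July: labor force = 180.91 + 12.41 = 193.32; u = 12.41/193.32 = 6.42%.
August: labor force = 179.28 + 12.83 = 192.11; u = 12.83/192.11 = 6.68%.
Change = 6.68% − 6.42% = +0.26 pp.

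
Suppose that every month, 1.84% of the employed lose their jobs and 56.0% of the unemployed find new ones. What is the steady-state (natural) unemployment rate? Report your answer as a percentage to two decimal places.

Steady-state unemployment rate ≈ 3.18%.

At steady state the flows balance: s·E = f·U, so U/(E+U) = s/(s+f).
u* = 1.84 / (1.84 + 56.0) = 1.84 / 57.84 = 3.18%.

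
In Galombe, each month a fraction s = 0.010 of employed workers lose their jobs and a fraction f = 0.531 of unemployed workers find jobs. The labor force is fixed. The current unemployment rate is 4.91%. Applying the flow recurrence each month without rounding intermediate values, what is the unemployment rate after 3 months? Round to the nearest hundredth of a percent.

Unemployment rate after three months ≈ 2.14%.

With a fixed labor force, u_{t+1} = u_t + s·(1−u_t) − f·u_t = u_t·(1−s−f) + s.
Here 1−s−f = 0.459 and s = 0.010.
u_1 = 0.049100 × 0.459 + 0.010 = 0.032537.
u_2 = 0.032537 × 0.459 + 0.010 = 0.024934.
u_3 = 0.024934 × 0.459 + 0.010 = 0.021445.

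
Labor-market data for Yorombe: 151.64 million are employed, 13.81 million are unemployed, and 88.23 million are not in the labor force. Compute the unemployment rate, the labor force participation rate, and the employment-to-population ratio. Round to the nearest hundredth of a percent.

Unemployment rate ≈ 8.35%; labor force participation rate ≈ 65.22%; employment-population ratio ≈ 59.78%.

Labor force = employed + unemployed = 151.64 + 13.81 = 165.45 million.
Working-age population = 165.45 + 88.23 = 253.68 million.
Unemployment rate = 13.81 / 165.45 = 8.35%.
Labor force participation rate = 165.45 / 253.68 = 65.22%.
Employment-population ratio = 151.64 / 253.68 = 59.78%.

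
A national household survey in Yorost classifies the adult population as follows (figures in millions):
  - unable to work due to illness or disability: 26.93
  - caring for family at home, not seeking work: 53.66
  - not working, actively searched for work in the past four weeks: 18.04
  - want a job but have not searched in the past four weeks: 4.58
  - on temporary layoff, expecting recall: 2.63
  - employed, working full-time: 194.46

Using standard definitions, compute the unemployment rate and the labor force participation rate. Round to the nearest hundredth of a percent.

Unemployment rate ≈ 9.61%; labor force participation rate ≈ 71.64%.

Employed = 194.46 million.
Unemployed = 18.04 + 2.63 = 20.67 million (jobless and actively searching, or on temporary layoff).
Labor force = 194.46 + 20.67 = 215.13 million.
Not in labor force = 26.93 + 53.66 + 4.58 = 85.17 million (those not working and not actively searching are outside the labor force — including those who want a job but have given up searching).
Civilian working-age population = 215.13 + 85.17 = 300.30 million.
Unemployment rate = 20.67 / 215.13 = 9.61%.
Labor force participation rate = 215.13 / 300.30 = 71.64%.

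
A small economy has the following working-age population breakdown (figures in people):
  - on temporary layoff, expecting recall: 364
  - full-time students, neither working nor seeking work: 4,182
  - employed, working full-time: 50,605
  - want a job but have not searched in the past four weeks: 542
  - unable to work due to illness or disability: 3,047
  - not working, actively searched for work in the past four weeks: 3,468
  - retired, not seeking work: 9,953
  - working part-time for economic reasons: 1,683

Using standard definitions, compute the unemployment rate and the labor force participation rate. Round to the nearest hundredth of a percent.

Unemployment rate ≈ 6.83%; labor force participation rate ≈ 76.00%.

Employed = 50,605 + 1,683 = 52,288 (anyone who worked, including part-time for economic reasons, counts as employed).
Unemployed = 364 + 3,468 = 3,832 (jobless and actively searching, or on temporary layoff).
Labor force = 52,288 + 3,832 = 56,120.
Not in labor force = 4,182 + 542 + 3,047 + 9,953 = 17,724 (those not working and not actively searching are outside the labor force — including those who want a job but have given up searching).
Civilian working-age population = 56,120 + 17,724 = 73,844.
Unemployment rate = 3,832 / 56,120 = 6.83%.
Labor force participation rate = 56,120 / 73,844 = 76.00%.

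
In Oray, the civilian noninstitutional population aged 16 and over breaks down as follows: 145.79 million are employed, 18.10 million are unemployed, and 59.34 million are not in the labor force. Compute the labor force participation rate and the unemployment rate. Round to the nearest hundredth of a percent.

Labor force participation rate ≈ 73.42%; unemployment rate ≈ 11.04%.

Labor force = employed + unemployed = 145.79 + 18.10 = 163.89 million.
Working-age population = 163.89 + 59.34 = 223.23 million.
Unemployment rate = 18.10 / 163.89 = 11.04%.
Labor force participation rate = 163.89 / 223.23 = 73.42%.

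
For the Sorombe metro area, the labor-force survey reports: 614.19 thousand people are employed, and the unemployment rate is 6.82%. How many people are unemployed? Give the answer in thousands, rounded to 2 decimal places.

Let U be the number unemployed. The labor force is E + U, and U/(E+U) = 0.0682.
So U = 0.0682 × 614.19 / (1 − 0.0682) = 41.8878 / 0.9318 ≈ 44.95 thousand.

About 44.95 thousand are unemployed.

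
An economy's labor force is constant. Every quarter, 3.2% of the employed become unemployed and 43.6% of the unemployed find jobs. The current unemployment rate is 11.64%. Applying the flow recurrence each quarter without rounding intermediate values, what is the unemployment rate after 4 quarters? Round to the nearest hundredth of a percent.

With a fixed labor force, u_{t+1} = u_t + s·(1−u_t) − f·u_t = u_t·(1−s−f) + s.
Here 1−s−f = 0.532 and s = 0.032.
u_1 = 0.116400 × 0.532 + 0.032 = 0.093925.
u_2 = 0.093925 × 0.532 + 0.032 = 0.081968.
u_3 = 0.081968 × 0.532 + 0.032 = 0.075607.
u_4 = 0.075607 × 0.532 + 0.032 = 0.072223.

Unemployment rate after four quarters ≈ 7.22%.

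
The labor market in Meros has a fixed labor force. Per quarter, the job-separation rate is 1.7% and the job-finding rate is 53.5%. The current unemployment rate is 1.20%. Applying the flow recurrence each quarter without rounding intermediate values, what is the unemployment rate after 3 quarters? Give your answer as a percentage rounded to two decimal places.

Unemployment rate after three quarters ≈ 2.91%.

With a fixed labor force, u_{t+1} = u_t + s·(1−u_t) − f·u_t = u_t·(1−s−f) + s.
Here 1−s−f = 0.448 and s = 0.017.
u_1 = 0.012000 × 0.448 + 0.017 = 0.022376.
u_2 = 0.022376 × 0.448 + 0.017 = 0.027024.
u_3 = 0.027024 × 0.448 + 0.017 = 0.029107.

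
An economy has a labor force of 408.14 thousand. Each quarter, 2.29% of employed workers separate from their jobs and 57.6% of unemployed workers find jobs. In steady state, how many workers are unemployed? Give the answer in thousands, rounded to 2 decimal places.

Steady-state unemployment rate u* = s/(s+f) = 2.29/(2.29+57.6) = 0.038237.
Unemployed = u* × labor force = 0.038237 × 408.14 ≈ 15.61 thousand.

About 15.61 thousand are unemployed in steady state.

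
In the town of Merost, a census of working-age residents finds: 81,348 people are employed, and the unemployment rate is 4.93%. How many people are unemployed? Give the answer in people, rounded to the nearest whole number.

About 4,218 are unemployed.

Let U be the number unemployed. The labor force is E + U, and U/(E+U) = 0.0493.
So U = 0.0493 × 81,348 / (1 − 0.0493) = 4010.46 / 0.9507 ≈ 4,218.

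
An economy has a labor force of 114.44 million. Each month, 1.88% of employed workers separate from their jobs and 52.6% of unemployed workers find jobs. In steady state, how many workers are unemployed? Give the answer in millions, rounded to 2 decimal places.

About 3.95 million are unemployed in steady state.

Steady-state unemployment rate u* = s/(s+f) = 1.88/(1.88+52.6) = 0.034508.
Unemployed = u* × labor force = 0.034508 × 114.44 ≈ 3.95 million.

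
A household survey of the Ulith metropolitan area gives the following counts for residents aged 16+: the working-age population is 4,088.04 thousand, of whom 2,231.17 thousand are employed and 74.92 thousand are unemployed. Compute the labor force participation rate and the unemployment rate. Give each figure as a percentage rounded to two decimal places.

Labor force = employed + unemployed = 2,231.17 + 74.92 = 2,306.09 thousand.
Unemployment rate = 74.92 / 2,306.09 = 3.25%.
Labor force participation rate = 2,306.09 / 4,088.04 = 56.41%.

Labor force participation rate ≈ 56.41%; unemployment rate ≈ 3.25%.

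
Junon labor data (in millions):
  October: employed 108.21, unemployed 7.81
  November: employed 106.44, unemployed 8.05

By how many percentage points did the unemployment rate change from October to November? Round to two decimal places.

The unemployment rate changed by +0.30 percentage points.

October: labor force = 108.21 + 7.81 = 116.02; u = 7.81/116.02 = 6.73%.
November: labor force = 106.44 + 8.05 = 114.49; u = 8.05/114.49 = 7.03%.
Change = 7.03% − 6.73% = +0.30 pp.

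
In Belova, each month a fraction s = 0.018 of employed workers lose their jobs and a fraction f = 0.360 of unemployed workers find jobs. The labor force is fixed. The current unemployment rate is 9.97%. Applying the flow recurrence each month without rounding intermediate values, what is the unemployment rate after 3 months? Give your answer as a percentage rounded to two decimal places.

Unemployment rate after three months ≈ 6.02%.

With a fixed labor force, u_{t+1} = u_t + s·(1−u_t) − f·u_t = u_t·(1−s−f) + s.
Here 1−s−f = 0.622 and s = 0.018.
u_1 = 0.099700 × 0.622 + 0.018 = 0.080013.
u_2 = 0.080013 × 0.622 + 0.018 = 0.067768.
u_3 = 0.067768 × 0.622 + 0.018 = 0.060152.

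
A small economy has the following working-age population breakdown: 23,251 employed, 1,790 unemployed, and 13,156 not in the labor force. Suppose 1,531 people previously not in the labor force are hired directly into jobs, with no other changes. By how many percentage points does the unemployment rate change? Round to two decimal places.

The unemployment rate changes by −0.41 percentage points.

Initially, labor force = 23,251 + 1,790 = 25,041, so u = 1,790/25,041 = 7.15%.
After the change, employed and labor force both rise by 1,531; unemployed unchanged → E = 24,782, U = 1,790, labor force = 26,572.
New unemployment rate = 1,790 / 26,572 = 6.74%.
Change = 6.74% − 7.15% = −0.41 percentage points.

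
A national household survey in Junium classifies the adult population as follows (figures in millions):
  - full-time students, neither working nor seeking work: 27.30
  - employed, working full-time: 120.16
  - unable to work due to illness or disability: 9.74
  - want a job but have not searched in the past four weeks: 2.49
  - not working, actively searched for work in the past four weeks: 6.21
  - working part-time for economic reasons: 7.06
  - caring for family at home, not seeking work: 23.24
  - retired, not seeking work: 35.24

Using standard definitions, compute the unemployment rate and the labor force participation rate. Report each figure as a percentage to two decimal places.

Employed = 120.16 + 7.06 = 127.22 million (anyone who worked, including part-time for economic reasons, counts as employed).
Unemployed = 6.21 million.
Labor force = 127.22 + 6.21 = 133.43 million.
Not in labor force = 27.30 + 9.74 + 2.49 + 23.24 + 35.24 = 98.01 million (those not working and not actively searching are outside the labor force — including those who want a job but have given up searching).
Civilian working-age population = 133.43 + 98.01 = 231.44 million.
Unemployment rate = 6.21 / 133.43 = 4.65%.
Labor force participation rate = 133.43 / 231.44 = 57.65%.

Unemployment rate ≈ 4.65%; labor force participation rate ≈ 57.65%.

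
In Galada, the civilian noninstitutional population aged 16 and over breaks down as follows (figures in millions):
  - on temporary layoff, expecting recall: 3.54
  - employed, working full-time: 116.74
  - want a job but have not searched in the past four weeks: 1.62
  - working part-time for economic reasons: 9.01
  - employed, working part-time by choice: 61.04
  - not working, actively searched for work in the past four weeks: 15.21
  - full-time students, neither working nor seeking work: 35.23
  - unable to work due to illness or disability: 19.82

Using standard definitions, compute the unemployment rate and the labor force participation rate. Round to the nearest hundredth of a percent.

Employed = 116.74 + 9.01 + 61.04 = 186.79 million (anyone who worked, including part-time for economic reasons, counts as employed).
Unemployed = 3.54 + 15.21 = 18.75 million (jobless and actively searching, or on temporary layoff).
Labor force = 186.79 + 18.75 = 205.54 million.
Not in labor force = 1.62 + 35.23 + 19.82 = 56.67 million (those not working and not actively searching are outside the labor force — including those who want a job but have given up searching).
Civilian working-age population = 205.54 + 56.67 = 262.21 million.
Unemployment rate = 18.75 / 205.54 = 9.12%.
Labor force participation rate = 205.54 / 262.21 = 78.39%.

Unemployment rate ≈ 9.12%; labor force participation rate ≈ 78.39%.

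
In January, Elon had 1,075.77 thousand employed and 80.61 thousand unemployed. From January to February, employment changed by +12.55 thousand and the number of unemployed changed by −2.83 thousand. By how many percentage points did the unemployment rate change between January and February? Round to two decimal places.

The unemployment rate changed by −0.30 percentage points.

January: labor force = 1,075.77 + 80.61 = 1,156.38; u = 80.61/1,156.38 = 6.97%.
February: labor force = 1,088.32 + 77.78 = 1,166.10; u = 77.78/1,166.10 = 6.67%.
Change = 6.67% − 6.97% = −0.30 pp.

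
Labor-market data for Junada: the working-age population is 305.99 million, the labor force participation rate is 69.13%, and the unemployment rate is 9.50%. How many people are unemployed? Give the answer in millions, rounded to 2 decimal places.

Labor force = 0.6913 × 305.99 = 211.53 million.
Unemployed = 0.0950 × 211.53 ≈ 20.10 million.

About 20.10 million are unemployed.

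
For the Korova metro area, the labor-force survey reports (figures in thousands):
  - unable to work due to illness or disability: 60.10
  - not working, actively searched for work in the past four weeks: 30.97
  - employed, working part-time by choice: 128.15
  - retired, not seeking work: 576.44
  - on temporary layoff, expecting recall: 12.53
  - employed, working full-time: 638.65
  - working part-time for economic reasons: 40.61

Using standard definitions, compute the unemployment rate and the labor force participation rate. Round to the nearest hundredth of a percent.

Employed = 128.15 + 638.65 + 40.61 = 807.41 thousand (anyone who worked, including part-time for economic reasons, counts as employed).
Unemployed = 30.97 + 12.53 = 43.50 thousand (jobless and actively searching, or on temporary layoff).
Labor force = 807.41 + 43.50 = 850.91 thousand.
Not in labor force = 60.10 + 576.44 = 636.54 thousand (those not working and not actively searching are outside the labor force).
Civilian working-age population = 850.91 + 636.54 = 1,487.45 thousand.
Unemployment rate = 43.50 / 850.91 = 5.11%.
Labor force participation rate = 850.91 / 1,487.45 = 57.21%.

Unemployment rate ≈ 5.11%; labor force participation rate ≈ 57.21%.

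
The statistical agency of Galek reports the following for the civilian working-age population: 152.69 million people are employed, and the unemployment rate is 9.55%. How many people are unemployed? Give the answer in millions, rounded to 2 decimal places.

About 16.12 million are unemployed.

Let U be the number unemployed. The labor force is E + U, and U/(E+U) = 0.0955.
So U = 0.0955 × 152.69 / (1 − 0.0955) = 14.5819 / 0.9045 ≈ 16.12 million.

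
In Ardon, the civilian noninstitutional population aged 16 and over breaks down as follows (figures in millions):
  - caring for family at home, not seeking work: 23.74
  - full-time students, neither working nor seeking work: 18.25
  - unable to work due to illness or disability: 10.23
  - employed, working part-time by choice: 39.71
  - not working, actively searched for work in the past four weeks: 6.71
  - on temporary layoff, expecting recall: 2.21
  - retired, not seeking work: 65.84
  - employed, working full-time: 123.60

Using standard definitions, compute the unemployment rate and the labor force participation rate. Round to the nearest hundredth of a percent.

Unemployment rate ≈ 5.18%; labor force participation rate ≈ 59.33%.

Employed = 39.71 + 123.60 = 163.31 million.
Unemployed = 6.71 + 2.21 = 8.92 million (jobless and actively searching, or on temporary layoff).
Labor force = 163.31 + 8.92 = 172.23 million.
Not in labor force = 23.74 + 18.25 + 10.23 + 65.84 = 118.06 million (those not working and not actively searching are outside the labor force).
Civilian working-age population = 172.23 + 118.06 = 290.29 million.
Unemployment rate = 8.92 / 172.23 = 5.18%.
Labor force participation rate = 172.23 / 290.29 = 59.33%.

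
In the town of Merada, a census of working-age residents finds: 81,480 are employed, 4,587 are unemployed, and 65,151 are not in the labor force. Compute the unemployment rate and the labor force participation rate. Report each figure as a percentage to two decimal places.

Labor force = employed + unemployed = 81,480 + 4,587 = 86,067.
Working-age population = 86,067 + 65,151 = 151,218.
Unemployment rate = 4,587 / 86,067 = 5.33%.
Labor force participation rate = 86,067 / 151,218 = 56.92%.

Unemployment rate ≈ 5.33%; labor force participation rate ≈ 56.92%.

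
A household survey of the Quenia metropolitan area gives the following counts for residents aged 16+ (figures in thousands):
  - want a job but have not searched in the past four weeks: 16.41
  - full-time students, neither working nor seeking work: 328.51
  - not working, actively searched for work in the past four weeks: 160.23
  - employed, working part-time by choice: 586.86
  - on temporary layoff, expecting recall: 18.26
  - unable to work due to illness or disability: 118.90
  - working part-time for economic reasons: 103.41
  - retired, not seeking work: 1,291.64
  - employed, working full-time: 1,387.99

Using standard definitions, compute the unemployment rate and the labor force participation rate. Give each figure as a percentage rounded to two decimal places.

Unemployment rate ≈ 7.91%; labor force participation rate ≈ 56.25%.

Employed = 586.86 + 103.41 + 1,387.99 = 2,078.26 thousand (anyone who worked, including part-time for economic reasons, counts as employed).
Unemployed = 160.23 + 18.26 = 178.49 thousand (jobless and actively searching, or on temporary layoff).
Labor force = 2,078.26 + 178.49 = 2,256.75 thousand.
Not in labor force = 16.41 + 328.51 + 118.90 + 1,291.64 = 1,755.46 thousand (those not working and not actively searching are outside the labor force — including those who want a job but have given up searching).
Civilian working-age population = 2,256.75 + 1,755.46 = 4,012.21 thousand.
Unemployment rate = 178.49 / 2,256.75 = 7.91%.
Labor force participation rate = 2,256.75 / 4,012.21 = 56.25%.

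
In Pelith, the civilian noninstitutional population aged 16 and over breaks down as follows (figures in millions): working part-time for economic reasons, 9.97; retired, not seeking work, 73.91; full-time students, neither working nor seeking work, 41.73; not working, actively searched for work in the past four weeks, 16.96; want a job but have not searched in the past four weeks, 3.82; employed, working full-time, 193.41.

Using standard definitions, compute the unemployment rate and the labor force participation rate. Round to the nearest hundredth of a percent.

Unemployment rate ≈ 7.70%; labor force participation rate ≈ 64.84%.

Employed = 9.97 + 193.41 = 203.38 million (anyone who worked, including part-time for economic reasons, counts as employed).
Unemployed = 16.96 million.
Labor force = 203.38 + 16.96 = 220.34 million.
Not in labor force = 73.91 + 41.73 + 3.82 = 119.46 million (those not working and not actively searching are outside the labor force — including those who want a job but have given up searching).
Civilian working-age population = 220.34 + 119.46 = 339.80 million.
Unemployment rate = 16.96 / 220.34 = 7.70%.
Labor force participation rate = 220.34 / 339.80 = 64.84%.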